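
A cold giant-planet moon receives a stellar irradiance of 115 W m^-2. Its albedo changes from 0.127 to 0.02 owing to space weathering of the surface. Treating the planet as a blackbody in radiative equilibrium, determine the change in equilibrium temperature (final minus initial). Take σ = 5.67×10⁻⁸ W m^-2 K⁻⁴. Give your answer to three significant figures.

4.25 K

Before: T₁ = [115.0·0.873/(4σ)]^(1/4) = 145.0 K.
After:  T₂ = [115.0·0.98/(4σ)]^(1/4) = 149.3 K.
Change: 149.3 − 145.0 = 4.254 K.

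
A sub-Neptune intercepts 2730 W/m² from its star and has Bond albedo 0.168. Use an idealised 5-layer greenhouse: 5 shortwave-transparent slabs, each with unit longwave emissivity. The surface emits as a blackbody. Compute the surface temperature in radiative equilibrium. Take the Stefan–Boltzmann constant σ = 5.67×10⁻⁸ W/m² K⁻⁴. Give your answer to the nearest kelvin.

Top-of-atmosphere balance: σT_e⁴ = S(1−α)/4 = 567.8 W/m² → T_e = 316.3 K.
For an N-layer opaque stack, T_s⁴ = (N+1)T_e⁴, hence T_s = (6)^(1/4)×316.3 K = 495.1 K.

495 kelvin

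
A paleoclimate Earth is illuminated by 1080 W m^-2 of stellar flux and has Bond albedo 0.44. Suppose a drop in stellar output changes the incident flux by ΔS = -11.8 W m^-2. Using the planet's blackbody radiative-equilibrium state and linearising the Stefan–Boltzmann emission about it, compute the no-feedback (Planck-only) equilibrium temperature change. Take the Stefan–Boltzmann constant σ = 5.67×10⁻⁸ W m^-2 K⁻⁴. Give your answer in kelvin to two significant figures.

-0.62 K

The baseline emission temperature is T_e = 227.2 K.
Only a fraction (1−α) is absorbed and it's spread over 4πR², so ΔF = (1−α)ΔS/4 = -1.652 W m^-2.
The Planck feedback parameter is 4σT_e³ = 2.661 W m^-2/K.
ΔT₀ = ΔF/λ_P = -1.652/2.661 = -0.621 K.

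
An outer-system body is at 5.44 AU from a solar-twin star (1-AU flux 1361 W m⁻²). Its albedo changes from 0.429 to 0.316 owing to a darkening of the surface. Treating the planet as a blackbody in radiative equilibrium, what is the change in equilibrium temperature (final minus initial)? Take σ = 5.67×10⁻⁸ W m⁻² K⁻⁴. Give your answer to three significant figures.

Flux at the orbit: S = 1361/(5.44)² = 45.99 W m⁻².
Initial: T₁ = [S(1−0.429)/(4σ)]^(1/4) = 103.7 K.
Final:   T₂ = [S(1−0.316)/(4σ)]^(1/4) = 108.5 K.
ΔT = T₂ − T₁ = 4.790 K.

4.79 kelvin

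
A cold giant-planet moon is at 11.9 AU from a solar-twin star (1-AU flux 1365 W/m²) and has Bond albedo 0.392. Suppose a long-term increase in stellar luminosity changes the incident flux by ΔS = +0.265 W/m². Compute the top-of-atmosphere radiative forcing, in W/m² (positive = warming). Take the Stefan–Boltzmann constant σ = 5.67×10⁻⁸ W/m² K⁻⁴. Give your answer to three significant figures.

Flux at the orbit: S = 1365/(11.9)² = 9.639 W/m².
ΔF = Δ[S(1−α)]/4 = (1−0.392)·+0.265/4 = 0.04028 W/m².

0.0403 W/m²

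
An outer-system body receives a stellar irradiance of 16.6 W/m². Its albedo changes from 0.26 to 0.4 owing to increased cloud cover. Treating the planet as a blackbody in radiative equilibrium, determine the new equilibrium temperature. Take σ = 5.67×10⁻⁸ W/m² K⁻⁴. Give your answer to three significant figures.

With the new albedo, S(1−α₂)/4 = 2.490 W/m², so T₂ = 81.41 K.

81.4 kelvin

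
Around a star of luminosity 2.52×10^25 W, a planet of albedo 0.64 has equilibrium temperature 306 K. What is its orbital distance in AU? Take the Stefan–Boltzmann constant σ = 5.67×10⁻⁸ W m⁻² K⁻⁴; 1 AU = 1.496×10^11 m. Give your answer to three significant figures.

Energy balance gives S = 4σT⁴/(1−α) = 5524 W m⁻².
From L = 4πd²S, d = √(2.52×10^25/(4π·5524)) = 1.905×10^10 m = 0.1274 AU.

0.127 AU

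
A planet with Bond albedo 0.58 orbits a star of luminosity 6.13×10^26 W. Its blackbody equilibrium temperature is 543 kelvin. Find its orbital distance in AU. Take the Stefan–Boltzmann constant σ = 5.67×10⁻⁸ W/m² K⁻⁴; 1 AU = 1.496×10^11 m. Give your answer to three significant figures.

0.215 AU

Energy balance gives S = 4σT⁴/(1−α) = 46950 W/m².
From L = 4πd²S, d = √(6.13×10^26/(4π·46950)) = 3.224×10^10 m = 0.2155 AU.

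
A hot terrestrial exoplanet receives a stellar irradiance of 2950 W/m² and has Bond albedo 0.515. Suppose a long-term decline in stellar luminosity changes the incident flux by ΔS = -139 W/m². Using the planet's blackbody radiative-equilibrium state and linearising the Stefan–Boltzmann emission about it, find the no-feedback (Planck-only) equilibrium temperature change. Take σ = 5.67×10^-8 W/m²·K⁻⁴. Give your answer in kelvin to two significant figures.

-3.3 kelvin

Unperturbed T_e = [2950·(1−0.515)/(4σ)]^¼ = 281.8 K.
TOA radiative forcing: ΔF = (1−α)ΔS/4 = 0.485·(-139)/4 = -16.85 W/m².
The Planck feedback parameter is 4σT_e³ = 5.077 W/m²/K.
So ΔT₀ = -16.85/5.077 = -3.32 K.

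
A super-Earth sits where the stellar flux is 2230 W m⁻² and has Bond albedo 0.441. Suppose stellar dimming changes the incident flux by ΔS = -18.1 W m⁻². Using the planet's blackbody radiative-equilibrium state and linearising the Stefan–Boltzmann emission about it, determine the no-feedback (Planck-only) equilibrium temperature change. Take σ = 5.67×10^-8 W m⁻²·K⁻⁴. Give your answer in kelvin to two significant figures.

Reference equilibrium: T_e = [S(1−α)/(4σ)]^(1/4) = 272.3 K.
Only a fraction (1−α) is absorbed and it's spread over 4πR², so ΔF = (1−α)ΔS/4 = -2.529 W m⁻².
Linearising σT⁴ gives d(σT⁴)/dT = 4σT_e³ = 4.578 W m⁻² per K.
ΔT₀ = ΔF/λ_P = -2.529/4.578 = -0.552 K.

-0.55 K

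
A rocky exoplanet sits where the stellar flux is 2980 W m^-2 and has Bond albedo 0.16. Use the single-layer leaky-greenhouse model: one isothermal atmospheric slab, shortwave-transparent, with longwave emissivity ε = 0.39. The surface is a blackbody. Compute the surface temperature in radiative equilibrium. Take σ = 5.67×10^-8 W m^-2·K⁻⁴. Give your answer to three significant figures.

342 K

Effective emission temperature (TOA balance): σT_e⁴ = S(1−α)/4 = 625.8 W m^-2 → T_e = 324.1 K.
For a single slab of emissivity ε, T_s⁴ = 2T_e⁴/(2−ε); thus T_s = 324.1·(1.242)^(1/4) = 342.2 K.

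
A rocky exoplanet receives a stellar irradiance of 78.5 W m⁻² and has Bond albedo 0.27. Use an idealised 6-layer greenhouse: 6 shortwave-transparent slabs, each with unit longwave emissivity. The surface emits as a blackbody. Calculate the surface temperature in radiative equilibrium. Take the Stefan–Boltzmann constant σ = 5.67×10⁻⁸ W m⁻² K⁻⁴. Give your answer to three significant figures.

205 K

The effective emission temperature is T_e = [S(1−α)/(4σ)]^¼ = 126.1 K.
For an N-layer opaque stack, T_s⁴ = (N+1)T_e⁴, hence T_s = (7)^(1/4)×126.1 K = 205.1 K.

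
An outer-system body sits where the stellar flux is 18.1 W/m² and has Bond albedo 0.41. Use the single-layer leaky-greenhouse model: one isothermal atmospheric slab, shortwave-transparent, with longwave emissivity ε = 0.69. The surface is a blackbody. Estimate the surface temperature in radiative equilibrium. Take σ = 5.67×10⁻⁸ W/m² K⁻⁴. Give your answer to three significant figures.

Effective emission temperature (TOA balance): σT_e⁴ = S(1−α)/4 = 2.670 W/m² → T_e = 82.84 K.
For a single slab of emissivity ε, T_s⁴ = 2T_e⁴/(2−ε); thus T_s = 82.84·(1.527)^(1/4) = 92.08 K.

92.1 kelvin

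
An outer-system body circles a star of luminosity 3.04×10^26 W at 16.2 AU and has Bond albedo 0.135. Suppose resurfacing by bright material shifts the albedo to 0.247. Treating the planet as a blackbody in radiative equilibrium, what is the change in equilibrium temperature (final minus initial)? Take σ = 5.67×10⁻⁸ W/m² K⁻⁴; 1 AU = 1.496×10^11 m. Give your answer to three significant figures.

-2.15 K

d = 16.2 × 1.496×10^11 m = 2.424×10^12 m.
Spreading L over a sphere of radius d: S = 3.04×10^26/(4π·2.42×10^12²) = 4.119 W/m².
With α = 0.135, T₁ = 62.96 K.
After:  T₂ = [4.119·0.753/(4σ)]^(1/4) = 60.81 K.
Change: 60.81 − 62.96 = -2.145 K.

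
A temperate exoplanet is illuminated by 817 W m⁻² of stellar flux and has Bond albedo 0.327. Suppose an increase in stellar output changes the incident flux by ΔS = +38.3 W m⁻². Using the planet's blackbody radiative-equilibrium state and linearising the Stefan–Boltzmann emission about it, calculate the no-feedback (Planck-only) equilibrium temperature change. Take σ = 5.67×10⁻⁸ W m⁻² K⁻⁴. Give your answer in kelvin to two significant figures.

Reference equilibrium: T_e = [S(1−α)/(4σ)]^(1/4) = 221.9 K.
ΔF = Δ[S(1−α)]/4 = (1−0.327)·+38.3/4 = 6.444 W m⁻².
The Planck feedback parameter is 4σT_e³ = 2.478 W m⁻²/K.
So ΔT₀ = 6.444/2.478 = 2.60 K.

2.6 kelvin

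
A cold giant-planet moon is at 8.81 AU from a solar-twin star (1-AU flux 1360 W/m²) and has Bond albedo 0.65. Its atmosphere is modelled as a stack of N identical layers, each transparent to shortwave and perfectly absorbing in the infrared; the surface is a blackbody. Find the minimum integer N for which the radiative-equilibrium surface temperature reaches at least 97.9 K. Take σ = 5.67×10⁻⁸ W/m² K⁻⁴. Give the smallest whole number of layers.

3

By the inverse-square law, S = 1360/8.81² = 17.52 W/m².
The effective emission temperature is T_e = [S(1−α)/(4σ)]^¼ = 72.11 K.
T_s = (N+1)^(1/4)·T_e ≥ 97.9 K requires N+1 ≥ (T_s/T_e)⁴ = (97.9/72.11)⁴ = 3.397.
The minimum whole number is N = 3.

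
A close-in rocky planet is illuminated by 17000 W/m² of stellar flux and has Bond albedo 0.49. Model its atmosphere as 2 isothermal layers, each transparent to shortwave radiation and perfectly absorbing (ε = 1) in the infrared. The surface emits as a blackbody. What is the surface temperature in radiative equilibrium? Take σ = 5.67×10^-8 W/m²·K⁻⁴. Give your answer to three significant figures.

582 kelvin

Top-of-atmosphere balance: σT_e⁴ = S(1−α)/4 = 2168 W/m² → T_e = 442.2 K.
For an N-layer opaque stack, T_s⁴ = (N+1)T_e⁴, hence T_s = (3)^(1/4)×442.2 K = 581.9 K.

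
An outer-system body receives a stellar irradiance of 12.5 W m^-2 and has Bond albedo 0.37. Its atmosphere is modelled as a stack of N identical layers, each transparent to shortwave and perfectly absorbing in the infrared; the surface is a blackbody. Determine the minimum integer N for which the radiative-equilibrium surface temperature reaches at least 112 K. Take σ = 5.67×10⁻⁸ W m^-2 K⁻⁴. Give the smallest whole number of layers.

4

OLR = S(1−α)/4 = 1.969 W m^-2; the top layer radiates at T_e = 76.76 K.
Since T_s⁴ = (N+1)T_e⁴, we need N ≥ (T_s/T_e)⁴ − 1 = 3.532.
Rounding up, N = 4.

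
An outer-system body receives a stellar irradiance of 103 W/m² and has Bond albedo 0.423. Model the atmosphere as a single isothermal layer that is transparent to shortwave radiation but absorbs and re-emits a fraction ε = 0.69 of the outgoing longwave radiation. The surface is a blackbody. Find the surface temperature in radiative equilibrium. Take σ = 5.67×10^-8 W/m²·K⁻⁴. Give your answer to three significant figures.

141 K

The planet radiates to space at T_e = [S(1−α)/(4σ)]^(1/4) = 127.2 K.
Surface balance with a leaky layer gives σT_s⁴ = σT_e⁴·2/(2−ε), so T_s = T_e·[2/(2−0.69)]^(1/4) = 141.4 K.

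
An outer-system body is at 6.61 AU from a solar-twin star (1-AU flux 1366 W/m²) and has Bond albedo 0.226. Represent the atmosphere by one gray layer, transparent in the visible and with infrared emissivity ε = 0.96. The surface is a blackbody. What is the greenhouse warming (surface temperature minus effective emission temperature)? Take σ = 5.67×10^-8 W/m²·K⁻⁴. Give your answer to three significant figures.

18.1 kelvin

Flux at the orbit: S = 1366/(6.61)² = 31.26 W/m².
At the top of the atmosphere, σT_e⁴ = S(1−α)/4 = 6.050 W/m², giving T_e = 101.6 K.
The surface balance (absorbed SW + ε·downward IR = σT_s⁴) with T_a⁴ = T_s⁴/2 reduces to T_s = T_e·[2/(2−ε)]^¼ = 119.7 K.
T_s − T_e = 119.7 − 101.6 = 18.05 K.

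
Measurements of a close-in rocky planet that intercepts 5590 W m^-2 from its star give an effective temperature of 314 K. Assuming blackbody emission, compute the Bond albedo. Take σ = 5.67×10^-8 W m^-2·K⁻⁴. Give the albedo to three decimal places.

Rearranging the radiative balance, α = 1 − 4σT⁴/S.
4σT⁴ = 4·5.67×10⁻⁸·(314)⁴ = 2205 W m^-2.
1−α = 2205/5590 = 0.3944, so α = 0.6056.

0.606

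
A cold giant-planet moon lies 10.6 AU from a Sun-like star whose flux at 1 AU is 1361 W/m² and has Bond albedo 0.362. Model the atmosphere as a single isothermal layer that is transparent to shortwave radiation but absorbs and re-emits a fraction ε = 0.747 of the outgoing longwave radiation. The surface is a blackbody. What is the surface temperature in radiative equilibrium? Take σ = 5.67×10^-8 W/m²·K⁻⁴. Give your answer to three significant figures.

Irradiance scales as 1/d², so S = 1361 W/m² × (1/10.6)² = 12.11 W/m².
Effective emission temperature (TOA balance): σT_e⁴ = S(1−α)/4 = 1.932 W/m² → T_e = 76.40 K.
The surface balance (absorbed SW + ε·downward IR = σT_s⁴) with T_a⁴ = T_s⁴/2 reduces to T_s = T_e·[2/(2−ε)]^¼ = 85.88 K.

85.9 kelvin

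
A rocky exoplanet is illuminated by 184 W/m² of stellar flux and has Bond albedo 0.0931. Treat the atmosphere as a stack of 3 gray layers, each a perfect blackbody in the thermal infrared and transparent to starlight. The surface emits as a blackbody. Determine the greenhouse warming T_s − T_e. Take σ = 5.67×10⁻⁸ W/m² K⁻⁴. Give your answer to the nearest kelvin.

The effective emission temperature is T_e = [S(1−α)/(4σ)]^¼ = 164.7 K.
T_s = (N+1)^(1/4)·T_e = 232.9 K.
So the greenhouse effect raises the surface by 232.9 − 164.7 = 68.22 K.

68 kelvin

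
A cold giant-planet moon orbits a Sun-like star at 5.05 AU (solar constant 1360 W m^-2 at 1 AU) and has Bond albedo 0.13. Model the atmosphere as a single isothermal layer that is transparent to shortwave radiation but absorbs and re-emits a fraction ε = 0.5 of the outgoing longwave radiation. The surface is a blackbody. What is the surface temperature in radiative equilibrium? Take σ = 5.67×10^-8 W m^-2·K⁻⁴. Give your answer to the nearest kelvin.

By the inverse-square law, S = 1360/5.05² = 53.33 W m^-2.
Effective emission temperature (TOA balance): σT_e⁴ = S(1−α)/4 = 11.60 W m^-2 → T_e = 119.6 K.
Surface balance with a leaky layer gives σT_s⁴ = σT_e⁴·2/(2−ε), so T_s = T_e·[2/(2−0.5)]^(1/4) = 128.5 K.

129 K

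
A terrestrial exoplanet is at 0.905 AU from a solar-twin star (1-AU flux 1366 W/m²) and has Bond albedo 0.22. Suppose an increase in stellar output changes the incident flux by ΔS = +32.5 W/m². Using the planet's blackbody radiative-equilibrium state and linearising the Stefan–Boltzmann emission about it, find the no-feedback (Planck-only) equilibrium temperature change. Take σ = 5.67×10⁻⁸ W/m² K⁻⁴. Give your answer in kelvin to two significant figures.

1.3 K

By the inverse-square law, S = 1366/0.905² = 1668 W/m².
Reference equilibrium: T_e = [S(1−α)/(4σ)]^(1/4) = 275.2 K.
ΔF = Δ[S(1−α)]/4 = (1−0.22)·+32.5/4 = 6.338 W/m².
Linearising σT⁴ gives d(σT⁴)/dT = 4σT_e³ = 4.727 W/m² per K.
Hence the no-feedback warming is ΔF/(4σT_e³) = 1.34 K.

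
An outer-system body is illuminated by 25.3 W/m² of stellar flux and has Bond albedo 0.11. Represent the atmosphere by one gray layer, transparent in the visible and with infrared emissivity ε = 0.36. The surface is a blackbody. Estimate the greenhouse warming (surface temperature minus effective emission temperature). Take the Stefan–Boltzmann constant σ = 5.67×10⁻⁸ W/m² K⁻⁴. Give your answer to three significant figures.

At the top of the atmosphere, σT_e⁴ = S(1−α)/4 = 5.629 W/m², giving T_e = 99.82 K.
The surface balance (absorbed SW + ε·downward IR = σT_s⁴) with T_a⁴ = T_s⁴/2 reduces to T_s = T_e·[2/(2−ε)]^¼ = 104.9 K.
Greenhouse warming: T_s − T_e = 5.077 K.

5.08 K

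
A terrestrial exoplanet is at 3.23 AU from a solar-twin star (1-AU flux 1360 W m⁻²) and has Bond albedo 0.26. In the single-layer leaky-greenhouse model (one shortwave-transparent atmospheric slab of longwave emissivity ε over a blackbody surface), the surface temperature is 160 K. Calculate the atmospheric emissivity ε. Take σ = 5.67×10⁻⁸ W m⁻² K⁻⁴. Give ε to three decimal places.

0.702

Irradiance scales as 1/d², so S = 1360 W m⁻² × (1/3.23)² = 130.4 W m⁻².
Effective temperature: T_e = [S(1−α)/(4σ)]^(1/4) = 143.6 K.
T_s⁴ = T_e⁴·2/(2−ε) → ε = 2 − 2(T_e/T_s)⁴ = 2 − 2·(143.6/160)⁴ = 0.7020.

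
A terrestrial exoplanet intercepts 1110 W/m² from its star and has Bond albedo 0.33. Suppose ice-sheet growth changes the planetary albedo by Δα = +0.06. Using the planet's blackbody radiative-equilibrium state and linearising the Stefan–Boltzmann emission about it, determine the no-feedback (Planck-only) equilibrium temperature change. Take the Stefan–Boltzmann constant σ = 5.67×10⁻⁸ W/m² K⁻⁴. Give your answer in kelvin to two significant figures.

Unperturbed T_e = [1110·(1−0.33)/(4σ)]^¼ = 239.3 K.
TOA radiative forcing: ΔF = −S·Δα/4 = −1110·(+0.06)/4 = -16.65 W/m².
Planck response: λ_P = 4σT_e³ = 4·5.67×10⁻⁸·(239.3)³ = 3.108 W/m²/K.
ΔT₀ = ΔF/λ_P = -16.65/3.108 = -5.36 K.

-5.4 K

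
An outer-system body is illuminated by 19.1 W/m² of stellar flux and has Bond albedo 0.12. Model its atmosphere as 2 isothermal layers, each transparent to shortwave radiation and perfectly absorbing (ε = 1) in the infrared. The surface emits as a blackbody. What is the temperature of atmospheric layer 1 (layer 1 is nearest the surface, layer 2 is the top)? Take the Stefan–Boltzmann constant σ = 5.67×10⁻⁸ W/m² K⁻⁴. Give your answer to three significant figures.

110 K

OLR = S(1−α)/4 = 4.202 W/m²; the top layer radiates at T_e = 92.78 K.
The net upward flux σT_e⁴ is constant between every pair of levels, so T_k⁴ = (N+1−k)T_e⁴.
With k = 1: T_1 = (2+1−1)^¼·92.78 K = 110.3 K.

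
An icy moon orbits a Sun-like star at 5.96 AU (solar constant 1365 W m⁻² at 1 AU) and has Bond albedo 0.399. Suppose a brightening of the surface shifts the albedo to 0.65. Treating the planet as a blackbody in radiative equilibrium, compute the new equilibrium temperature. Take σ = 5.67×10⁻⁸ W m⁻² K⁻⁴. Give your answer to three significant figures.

Flux at the orbit: S = 1365/(5.96)² = 38.43 W m⁻².
T₂ = [S(1−α₂)/(4σ)]^(1/4) = [38.43·0.35/(4σ)]^(1/4) = 87.75 K.

87.8 K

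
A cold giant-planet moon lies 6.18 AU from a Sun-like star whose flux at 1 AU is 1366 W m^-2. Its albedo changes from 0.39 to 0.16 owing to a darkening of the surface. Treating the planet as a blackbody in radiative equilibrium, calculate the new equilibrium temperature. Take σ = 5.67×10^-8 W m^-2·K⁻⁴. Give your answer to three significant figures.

107 K

By the inverse-square law, S = 1366/6.18² = 35.77 W m^-2.
With the new albedo, S(1−α₂)/4 = 7.511 W m^-2, so T₂ = 107.3 K.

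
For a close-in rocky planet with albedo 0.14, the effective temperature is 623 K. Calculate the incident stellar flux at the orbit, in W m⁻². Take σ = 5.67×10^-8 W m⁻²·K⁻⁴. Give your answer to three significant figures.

39700 W m⁻²

Invert the energy balance for S: S = 4σT⁴/(1−α).
σT⁴ = 5.67×10⁻⁸·(623)⁴ = 8542 W m⁻².
S = 4·8542/0.86 = 39730 W m⁻².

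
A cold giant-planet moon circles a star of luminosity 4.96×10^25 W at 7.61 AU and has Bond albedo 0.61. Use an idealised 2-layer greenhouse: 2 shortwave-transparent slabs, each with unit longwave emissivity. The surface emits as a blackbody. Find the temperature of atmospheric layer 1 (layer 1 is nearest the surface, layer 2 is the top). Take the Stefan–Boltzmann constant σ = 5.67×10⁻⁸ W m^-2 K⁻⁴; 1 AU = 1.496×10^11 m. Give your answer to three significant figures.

56.9 K

Orbital distance: d = 7.61 AU = 1.138×10^12 m.
Spreading L over a sphere of radius d: S = 4.96×10^25/(4π·1.14×10^12²) = 3.045 W m^-2.
OLR = S(1−α)/4 = 0.2969 W m^-2; the top layer radiates at T_e = 47.84 K.
The net upward flux σT_e⁴ is constant between every pair of levels, so T_k⁴ = (N+1−k)T_e⁴.
With k = 1: T_1 = (2+1−1)^¼·47.84 K = 56.89 K.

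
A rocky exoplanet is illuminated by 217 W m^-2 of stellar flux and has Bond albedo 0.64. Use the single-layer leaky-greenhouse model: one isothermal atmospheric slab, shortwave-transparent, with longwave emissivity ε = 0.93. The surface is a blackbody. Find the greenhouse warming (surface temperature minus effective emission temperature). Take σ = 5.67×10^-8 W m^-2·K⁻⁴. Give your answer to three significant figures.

23.1 K

At the top of the atmosphere, σT_e⁴ = S(1−α)/4 = 19.53 W m^-2, giving T_e = 136.2 K.
The surface balance (absorbed SW + ε·downward IR = σT_s⁴) with T_a⁴ = T_s⁴/2 reduces to T_s = T_e·[2/(2−ε)]^¼ = 159.3 K.
The atmosphere warms the surface by 23.06 K.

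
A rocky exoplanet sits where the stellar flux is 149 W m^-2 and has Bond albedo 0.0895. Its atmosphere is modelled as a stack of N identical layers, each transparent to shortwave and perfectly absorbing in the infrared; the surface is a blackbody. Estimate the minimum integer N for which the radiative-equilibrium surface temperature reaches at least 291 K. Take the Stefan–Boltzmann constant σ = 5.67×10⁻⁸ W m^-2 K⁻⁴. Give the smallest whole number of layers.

11

Top-of-atmosphere balance: σT_e⁴ = S(1−α)/4 = 33.92 W m^-2 → T_e = 156.4 K.
Need (N+1)T_e⁴ ≥ T_s⁴, i.e. N+1 ≥ (291/156.4)⁴ = 11.988.
Rounding up, N = 11.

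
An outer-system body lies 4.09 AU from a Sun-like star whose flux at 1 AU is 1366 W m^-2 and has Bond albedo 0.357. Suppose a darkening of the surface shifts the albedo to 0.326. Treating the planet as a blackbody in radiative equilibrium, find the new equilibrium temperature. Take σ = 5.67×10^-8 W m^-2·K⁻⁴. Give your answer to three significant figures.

125 K

Flux at the orbit: S = 1366/(4.09)² = 81.66 W m^-2.
T₂ = [S(1−α₂)/(4σ)]^(1/4) = [81.66·0.674/(4σ)]^(1/4) = 124.8 K.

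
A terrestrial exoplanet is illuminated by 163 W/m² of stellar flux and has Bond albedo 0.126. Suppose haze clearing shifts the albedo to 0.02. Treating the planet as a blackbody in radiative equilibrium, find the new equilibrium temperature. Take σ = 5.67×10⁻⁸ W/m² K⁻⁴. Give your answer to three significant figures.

T₂ = [S(1−α₂)/(4σ)]^(1/4) = [163.0·0.98/(4σ)]^(1/4) = 162.9 K.

163 K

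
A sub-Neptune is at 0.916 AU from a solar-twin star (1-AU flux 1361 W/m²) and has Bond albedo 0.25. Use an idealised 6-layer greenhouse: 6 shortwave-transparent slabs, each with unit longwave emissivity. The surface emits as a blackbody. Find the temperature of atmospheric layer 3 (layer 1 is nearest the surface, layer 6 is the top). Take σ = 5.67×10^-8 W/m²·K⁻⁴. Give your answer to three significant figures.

Irradiance scales as 1/d², so S = 1361 W/m² × (1/0.916)² = 1622 W/m².
The effective emission temperature is T_e = [S(1−α)/(4σ)]^¼ = 270.6 K.
The net upward flux σT_e⁴ is constant between every pair of levels, so T_k⁴ = (N+1−k)T_e⁴.
T_3 = (4)^(1/4)·270.6 = 382.7 K.

383 kelvin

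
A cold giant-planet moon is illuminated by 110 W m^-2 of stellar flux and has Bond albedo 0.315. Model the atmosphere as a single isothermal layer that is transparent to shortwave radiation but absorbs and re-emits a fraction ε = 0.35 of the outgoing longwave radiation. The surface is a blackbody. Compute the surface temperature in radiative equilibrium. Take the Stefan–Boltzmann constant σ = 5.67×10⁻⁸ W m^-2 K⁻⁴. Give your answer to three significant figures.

The planet radiates to space at T_e = [S(1−α)/(4σ)]^(1/4) = 135.0 K.
For a single slab of emissivity ε, T_s⁴ = 2T_e⁴/(2−ε); thus T_s = 135.0·(1.212)^(1/4) = 141.7 K.

142 K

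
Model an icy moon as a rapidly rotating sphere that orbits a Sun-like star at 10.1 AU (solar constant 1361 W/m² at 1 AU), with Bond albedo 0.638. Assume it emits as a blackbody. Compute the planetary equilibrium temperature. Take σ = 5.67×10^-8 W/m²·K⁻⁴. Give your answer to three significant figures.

67.9 K

Irradiance scales as 1/d², so S = 1361 W/m² × (1/10.1)² = 13.34 W/m².
Absorbed flux (global mean): S(1−α)/4 = 13.34·0.362/4 = 1.207 W/m².
In equilibrium σT⁴ equals this, so T = 67.93 K.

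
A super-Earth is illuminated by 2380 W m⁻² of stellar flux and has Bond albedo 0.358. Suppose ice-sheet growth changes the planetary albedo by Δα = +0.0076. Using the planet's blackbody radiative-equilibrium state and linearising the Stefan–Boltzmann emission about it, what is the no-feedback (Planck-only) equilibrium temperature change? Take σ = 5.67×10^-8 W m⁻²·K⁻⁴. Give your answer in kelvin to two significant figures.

The baseline emission temperature is T_e = 286.5 K.
TOA radiative forcing: ΔF = −S·Δα/4 = −2380·(+0.0076)/4 = -4.522 W m⁻².
The Planck feedback parameter is 4σT_e³ = 5.333 W m⁻²/K.
ΔT₀ = ΔF/λ_P = -4.522/5.333 = -0.848 K.

-0.85 K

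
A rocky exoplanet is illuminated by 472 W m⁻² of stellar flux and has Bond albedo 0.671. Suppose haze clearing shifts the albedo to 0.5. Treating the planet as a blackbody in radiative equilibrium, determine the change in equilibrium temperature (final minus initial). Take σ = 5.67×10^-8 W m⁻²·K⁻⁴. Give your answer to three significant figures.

17.8 K

With α = 0.671, T₁ = 161.8 K.
With α = 0.5, T₂ = 179.6 K.
Change: 179.6 − 161.8 = 17.84 K.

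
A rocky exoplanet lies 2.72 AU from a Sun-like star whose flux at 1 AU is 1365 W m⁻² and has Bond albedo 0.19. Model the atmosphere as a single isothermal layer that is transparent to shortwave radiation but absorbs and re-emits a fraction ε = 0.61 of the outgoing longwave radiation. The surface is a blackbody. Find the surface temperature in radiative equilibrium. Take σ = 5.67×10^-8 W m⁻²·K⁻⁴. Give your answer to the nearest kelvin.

By the inverse-square law, S = 1365/2.72² = 184.5 W m⁻².
At the top of the atmosphere, σT_e⁴ = S(1−α)/4 = 37.36 W m⁻², giving T_e = 160.2 K.
For a single slab of emissivity ε, T_s⁴ = 2T_e⁴/(2−ε); thus T_s = 160.2·(1.439)^(1/4) = 175.5 K.

175 K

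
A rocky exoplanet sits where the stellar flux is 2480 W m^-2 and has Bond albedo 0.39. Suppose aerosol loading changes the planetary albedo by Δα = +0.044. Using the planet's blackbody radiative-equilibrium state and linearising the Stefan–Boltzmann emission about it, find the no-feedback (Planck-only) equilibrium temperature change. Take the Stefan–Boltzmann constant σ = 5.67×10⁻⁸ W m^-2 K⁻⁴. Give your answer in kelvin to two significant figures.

Unperturbed T_e = [2480·(1−0.39)/(4σ)]^¼ = 285.8 K.
The change in absorbed flux is Δ[S(1−α)/4] = −SΔα/4 = -27.28 W m^-2.
The Planck feedback parameter is 4σT_e³ = 5.294 W m^-2/K.
So ΔT₀ = -27.28/5.294 = -5.15 K.

-5.2 K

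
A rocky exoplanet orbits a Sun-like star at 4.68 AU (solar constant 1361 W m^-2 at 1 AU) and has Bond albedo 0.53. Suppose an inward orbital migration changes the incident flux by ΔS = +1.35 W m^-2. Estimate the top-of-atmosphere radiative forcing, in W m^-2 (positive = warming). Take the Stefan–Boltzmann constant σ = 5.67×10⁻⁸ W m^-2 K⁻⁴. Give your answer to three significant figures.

0.159 W m^-2

Flux at the orbit: S = 1361/(4.68)² = 62.14 W m^-2.
ΔF = Δ[S(1−α)]/4 = (1−0.53)·+1.35/4 = 0.1586 W m^-2.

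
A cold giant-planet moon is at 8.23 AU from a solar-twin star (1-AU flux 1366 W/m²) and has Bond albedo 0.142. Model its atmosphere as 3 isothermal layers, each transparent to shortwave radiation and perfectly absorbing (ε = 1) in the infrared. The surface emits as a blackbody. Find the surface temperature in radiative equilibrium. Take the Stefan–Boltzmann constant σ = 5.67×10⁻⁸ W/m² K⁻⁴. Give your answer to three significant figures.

Irradiance scales as 1/d², so S = 1366 W/m² × (1/8.23)² = 20.17 W/m².
The effective emission temperature is T_e = [S(1−α)/(4σ)]^¼ = 93.46 K.
Layer-by-layer balance gives σT_s⁴ = (N+1)σT_e⁴, so T_s = 4^¼·93.46 = 132.2 K.

132 K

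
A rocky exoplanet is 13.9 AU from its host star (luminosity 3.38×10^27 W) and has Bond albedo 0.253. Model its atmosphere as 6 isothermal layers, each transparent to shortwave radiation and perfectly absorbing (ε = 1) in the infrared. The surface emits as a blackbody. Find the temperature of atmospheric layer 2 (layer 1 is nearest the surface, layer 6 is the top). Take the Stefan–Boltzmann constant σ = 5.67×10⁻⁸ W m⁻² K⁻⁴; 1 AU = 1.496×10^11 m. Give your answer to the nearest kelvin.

Orbital distance: d = 13.9 AU = 2.079×10^12 m.
Flux at the orbit: S = L/(4πd²) = 3.38×10^27/(4π·(2.08×10^12)²) = 62.20 W m⁻².
The effective emission temperature is T_e = [S(1−α)/(4σ)]^¼ = 119.6 K.
Each opaque layer satisfies 2T_j⁴ = T_{j−1}⁴ + T_{j+1}⁴, giving T_k⁴ = (N+1−k)T_e⁴.
With k = 2: T_2 = (6+1−2)^¼·119.6 K = 178.9 K.

179 K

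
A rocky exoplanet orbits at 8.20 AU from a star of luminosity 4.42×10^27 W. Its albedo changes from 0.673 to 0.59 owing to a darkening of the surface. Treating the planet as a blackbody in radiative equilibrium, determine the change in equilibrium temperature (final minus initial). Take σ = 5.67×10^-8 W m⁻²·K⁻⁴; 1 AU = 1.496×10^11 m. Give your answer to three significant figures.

d = 8.20 × 1.496×10^11 m = 1.227×10^12 m.
S = L/(4πd²) = 233.7 W m⁻².
Before: T₁ = [233.7·0.327/(4σ)]^(1/4) = 135.5 K.
With α = 0.59, T₂ = 143.4 K.
ΔT = T₂ − T₁ = 7.883 K.

7.88 K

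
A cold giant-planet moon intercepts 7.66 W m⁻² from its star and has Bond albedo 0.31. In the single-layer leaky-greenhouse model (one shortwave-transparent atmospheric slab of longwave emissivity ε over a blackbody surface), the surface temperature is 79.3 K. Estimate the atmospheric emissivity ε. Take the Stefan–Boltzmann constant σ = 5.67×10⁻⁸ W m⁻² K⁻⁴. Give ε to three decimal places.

0.821

First, T_e = [7.660·(1−0.31)/(4σ)]^(1/4) = 69.48 K.
Since (2−ε)/2 = (T_e/T_s)⁴ = 0.5893, ε = 0.8214.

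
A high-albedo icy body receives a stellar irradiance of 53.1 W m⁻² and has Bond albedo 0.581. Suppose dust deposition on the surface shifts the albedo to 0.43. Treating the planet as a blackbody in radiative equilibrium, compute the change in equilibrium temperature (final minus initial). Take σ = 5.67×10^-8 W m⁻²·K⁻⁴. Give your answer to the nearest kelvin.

With α = 0.581, T₁ = 99.52 K.
After:  T₂ = [53.10·0.57/(4σ)]^(1/4) = 107.5 K.
Change: 107.5 − 99.52 = 7.960 K.

8 K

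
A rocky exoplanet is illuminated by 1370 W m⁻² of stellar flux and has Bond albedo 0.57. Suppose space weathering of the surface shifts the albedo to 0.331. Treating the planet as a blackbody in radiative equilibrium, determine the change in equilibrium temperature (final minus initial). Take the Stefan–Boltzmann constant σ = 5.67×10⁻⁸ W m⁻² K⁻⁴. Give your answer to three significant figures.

Initial: T₁ = [S(1−0.57)/(4σ)]^(1/4) = 225.8 K.
Final:   T₂ = [S(1−0.331)/(4σ)]^(1/4) = 252.1 K.
Change: 252.1 − 225.8 = 26.38 K.

26.4 K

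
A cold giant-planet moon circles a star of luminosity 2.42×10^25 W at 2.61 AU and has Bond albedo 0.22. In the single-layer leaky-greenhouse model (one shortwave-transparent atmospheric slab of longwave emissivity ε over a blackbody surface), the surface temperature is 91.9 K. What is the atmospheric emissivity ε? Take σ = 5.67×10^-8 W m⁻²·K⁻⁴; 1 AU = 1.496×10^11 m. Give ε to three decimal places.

d = 2.61 × 1.496×10^11 m = 3.905×10^11 m.
Flux at the orbit: S = L/(4πd²) = 2.42×10^25/(4π·(3.90×10^11)²) = 12.63 W m⁻².
First, T_e = [12.63·(1−0.22)/(4σ)]^(1/4) = 81.19 K.
Since (2−ε)/2 = (T_e/T_s)⁴ = 0.6090, ε = 0.7819.

0.782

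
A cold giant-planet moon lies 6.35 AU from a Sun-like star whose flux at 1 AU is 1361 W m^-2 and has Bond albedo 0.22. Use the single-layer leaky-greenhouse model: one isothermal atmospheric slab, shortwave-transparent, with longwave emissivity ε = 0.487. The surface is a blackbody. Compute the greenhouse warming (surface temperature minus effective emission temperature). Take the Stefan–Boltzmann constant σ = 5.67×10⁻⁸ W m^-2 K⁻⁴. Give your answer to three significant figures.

Flux at the orbit: S = 1361/(6.35)² = 33.75 W m^-2.
At the top of the atmosphere, σT_e⁴ = S(1−α)/4 = 6.582 W m^-2, giving T_e = 103.8 K.
For a single slab of emissivity ε, T_s⁴ = 2T_e⁴/(2−ε); thus T_s = 103.8·(1.322)^(1/4) = 111.3 K.
Greenhouse warming: T_s − T_e = 7.500 K.

7.50 K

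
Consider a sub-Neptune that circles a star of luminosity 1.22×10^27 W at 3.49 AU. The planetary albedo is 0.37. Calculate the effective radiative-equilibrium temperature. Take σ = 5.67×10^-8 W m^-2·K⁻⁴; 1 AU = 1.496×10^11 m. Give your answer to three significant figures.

177 K

Orbital distance: d = 3.49 AU = 5.221×10^11 m.
Spreading L over a sphere of radius d: S = 1.22×10^27/(4π·5.22×10^11²) = 356.2 W m^-2.
The planet absorbs (1−α)S over its disc πR² and re-emits over 4πR², so the mean absorbed flux is (1−0.37)·356.2/4 = 56.09 W m^-2.
Balancing against σT⁴: T = (56.09/5.67×10⁻⁸)^(1/4) = 177.4 K.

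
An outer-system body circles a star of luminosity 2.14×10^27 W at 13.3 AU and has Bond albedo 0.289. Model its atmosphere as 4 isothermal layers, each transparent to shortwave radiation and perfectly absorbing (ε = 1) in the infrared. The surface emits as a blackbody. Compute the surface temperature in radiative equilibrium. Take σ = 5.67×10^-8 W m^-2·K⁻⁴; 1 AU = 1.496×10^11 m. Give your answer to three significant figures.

d = 13.3 × 1.496×10^11 m = 1.990×10^12 m.
Spreading L over a sphere of radius d: S = 2.14×10^27/(4π·1.99×10^12²) = 43.02 W m^-2.
The effective emission temperature is T_e = [S(1−α)/(4σ)]^¼ = 107.8 K.
For an N-layer opaque stack, T_s⁴ = (N+1)T_e⁴, hence T_s = (5)^(1/4)×107.8 K = 161.1 K.

161 K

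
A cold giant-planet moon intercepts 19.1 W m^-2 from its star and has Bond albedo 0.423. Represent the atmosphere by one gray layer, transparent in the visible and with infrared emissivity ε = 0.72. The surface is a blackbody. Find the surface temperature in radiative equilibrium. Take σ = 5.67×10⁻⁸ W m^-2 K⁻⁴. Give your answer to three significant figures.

93.3 kelvin

At the top of the atmosphere, σT_e⁴ = S(1−α)/4 = 2.755 W m^-2, giving T_e = 83.49 K.
For a single slab of emissivity ε, T_s⁴ = 2T_e⁴/(2−ε); thus T_s = 83.49·(1.562)^(1/4) = 93.35 K.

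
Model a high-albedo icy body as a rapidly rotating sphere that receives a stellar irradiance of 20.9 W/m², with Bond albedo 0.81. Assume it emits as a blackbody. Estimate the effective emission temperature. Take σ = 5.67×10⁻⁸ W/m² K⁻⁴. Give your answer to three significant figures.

The planet absorbs (1−α)S over its disc πR² and re-emits over 4πR², so the mean absorbed flux is (1−0.81)·20.90/4 = 0.9927 W/m².
Set σT⁴ = 0.9927 → T = (0.9927/σ)^(1/4) = 64.69 K.

64.7 kelvin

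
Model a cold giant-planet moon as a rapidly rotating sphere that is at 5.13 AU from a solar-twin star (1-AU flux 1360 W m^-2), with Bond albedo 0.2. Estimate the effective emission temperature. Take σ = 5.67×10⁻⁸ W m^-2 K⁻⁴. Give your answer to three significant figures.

116 K

Flux at the orbit: S = 1360/(5.13)² = 51.68 W m^-2.
The planet absorbs (1−α)S over its disc πR² and re-emits over 4πR², so the mean absorbed flux is (1−0.2)·51.68/4 = 10.34 W m^-2.
Set σT⁴ = 10.34 → T = (10.34/σ)^(1/4) = 116.2 K.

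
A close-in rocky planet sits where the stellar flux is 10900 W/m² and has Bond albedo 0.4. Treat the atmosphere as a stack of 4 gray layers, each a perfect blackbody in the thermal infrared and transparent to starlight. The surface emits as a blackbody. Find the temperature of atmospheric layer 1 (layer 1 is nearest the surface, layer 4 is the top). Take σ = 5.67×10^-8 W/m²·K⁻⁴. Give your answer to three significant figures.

583 K

Top-of-atmosphere balance: σT_e⁴ = S(1−α)/4 = 1635 W/m² → T_e = 412.1 K.
The net upward flux σT_e⁴ is constant between every pair of levels, so T_k⁴ = (N+1−k)T_e⁴.
T_1 = (4)^(1/4)·412.1 = 582.8 K.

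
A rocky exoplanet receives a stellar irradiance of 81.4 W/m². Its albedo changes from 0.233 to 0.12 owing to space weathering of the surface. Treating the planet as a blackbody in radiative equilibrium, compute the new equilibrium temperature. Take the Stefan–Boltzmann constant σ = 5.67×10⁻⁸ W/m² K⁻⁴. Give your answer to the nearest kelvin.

T₂ = [S(1−α₂)/(4σ)]^(1/4) = [81.40·0.88/(4σ)]^(1/4) = 133.3 K.

133 K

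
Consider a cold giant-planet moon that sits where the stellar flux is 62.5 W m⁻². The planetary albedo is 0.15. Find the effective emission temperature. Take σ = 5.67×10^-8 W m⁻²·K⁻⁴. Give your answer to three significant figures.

124 K

Averaging over the sphere, the absorbed flux is S(1−α)/4 = 13.28 W m⁻².
In equilibrium σT⁴ equals this, so T = 123.7 K.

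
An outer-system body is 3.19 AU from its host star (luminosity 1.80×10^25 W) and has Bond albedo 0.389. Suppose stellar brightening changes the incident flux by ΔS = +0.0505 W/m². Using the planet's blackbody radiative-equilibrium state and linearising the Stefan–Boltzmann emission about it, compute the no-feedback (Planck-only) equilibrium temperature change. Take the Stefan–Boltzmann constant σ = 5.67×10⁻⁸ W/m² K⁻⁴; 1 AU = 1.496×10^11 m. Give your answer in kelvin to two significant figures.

0.13 K

Orbital distance: d = 3.19 AU = 4.772×10^11 m.
Spreading L over a sphere of radius d: S = 1.80×10^25/(4π·4.77×10^11²) = 6.290 W/m².
Reference equilibrium: T_e = [S(1−α)/(4σ)]^(1/4) = 64.16 K.
ΔF = Δ[S(1−α)]/4 = (1−0.389)·+0.0505/4 = 0.007714 W/m².
The Planck feedback parameter is 4σT_e³ = 0.05990 W/m²/K.
So ΔT₀ = 0.007714/0.05990 = 0.129 K.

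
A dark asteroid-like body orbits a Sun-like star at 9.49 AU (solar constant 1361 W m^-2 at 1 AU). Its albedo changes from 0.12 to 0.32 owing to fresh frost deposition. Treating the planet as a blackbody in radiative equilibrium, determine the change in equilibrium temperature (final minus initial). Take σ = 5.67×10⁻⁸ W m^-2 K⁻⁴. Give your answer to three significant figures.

By the inverse-square law, S = 1361/9.49² = 15.11 W m^-2.
Before: T₁ = [15.11·0.88/(4σ)]^(1/4) = 87.51 K.
After:  T₂ = [15.11·0.68/(4σ)]^(1/4) = 82.04 K.
Change: 82.04 − 87.51 = -5.463 K.

-5.46 K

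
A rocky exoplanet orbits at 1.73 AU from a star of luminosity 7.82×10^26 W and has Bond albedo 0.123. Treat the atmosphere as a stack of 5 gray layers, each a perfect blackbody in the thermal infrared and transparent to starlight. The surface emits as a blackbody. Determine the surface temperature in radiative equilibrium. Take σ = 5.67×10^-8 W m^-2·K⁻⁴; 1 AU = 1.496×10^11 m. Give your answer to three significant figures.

383 K

Orbital distance: d = 1.73 AU = 2.588×10^11 m.
S = L/(4πd²) = 929.1 W m^-2.
Top-of-atmosphere balance: σT_e⁴ = S(1−α)/4 = 203.7 W m^-2 → T_e = 244.8 K.
With N = 5 opaque layers, T_s = (N+1)^(1/4)·T_e = 6^(1/4)·244.8 = 383.2 K.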